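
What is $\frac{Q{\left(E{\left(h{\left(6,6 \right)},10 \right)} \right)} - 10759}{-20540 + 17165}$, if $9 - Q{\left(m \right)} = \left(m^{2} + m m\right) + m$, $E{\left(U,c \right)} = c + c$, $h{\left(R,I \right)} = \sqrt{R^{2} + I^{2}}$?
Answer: $\frac{2314}{675} \approx 3.4281$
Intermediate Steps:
$h{\left(R,I \right)} = \sqrt{I^{2} + R^{2}}$
$E{\left(U,c \right)} = 2 c$
$Q{\left(m \right)} = 9 - m - 2 m^{2}$ ($Q{\left(m \right)} = 9 - \left(\left(m^{2} + m m\right) + m\right) = 9 - \left(\left(m^{2} + m^{2}\right) + m\right) = 9 - \left(2 m^{2} + m\right) = 9 - \left(m + 2 m^{2}\right) = 9 - m - 2 m^{2}$)
$\frac{Q{\left(E{\left(h{\left(6,6 \right)},10 \right)} \right)} - 10759}{-20540 + 17165} = \frac{\left(9 - 2 \cdot 10 - 2 \left(2 \cdot 10\right)^{2}\right) - 10759}{-20540 + 17165} = \frac{\left(9 - 20 - 2 \cdot 20^{2}\right) - 10759}{-3375} = \left(\left(9 - 20 - 800\right) - 10759\right) \left(- \frac{1}{3375}\right) = \left(-811 - 10759\right) \left(- \frac{1}{3375}\right) = \left(-11570\right) \left(- \frac{1}{3375}\right) = \frac{2314}{675}$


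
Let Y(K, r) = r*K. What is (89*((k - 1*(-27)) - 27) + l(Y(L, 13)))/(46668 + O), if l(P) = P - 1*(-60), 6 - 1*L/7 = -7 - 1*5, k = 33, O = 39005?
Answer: 4635/85673 ≈ 0.054101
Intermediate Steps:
L = 126 (L = 42 - 7*(-7 - 1*5) = 42 - 7*(-7 - 5) = 42 - 7*(-12) = 42 + 84 = 126)
Y(K, r) = K*r
l(P) = 60 + P (l(P) = P + 60 = 60 + P)
(89*((k - 1*(-27)) - 27) + l(Y(L, 13)))/(46668 + O) = (89*((33 - 1*(-27)) - 27) + (60 + 126*13))/(46668 + 39005) = (89*((33 + 27) - 27) + (60 + 1638))/85673 = (89*(60 - 27) + 1698)*(1/85673) = (89*33 + 1698)*(1/85673) = (2937 + 1698)*(1/85673) = 4635*(1/85673) = 4635/85673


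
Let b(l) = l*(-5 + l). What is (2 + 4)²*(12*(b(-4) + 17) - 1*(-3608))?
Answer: 152784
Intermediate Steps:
(2 + 4)²*(12*(b(-4) + 17) - 1*(-3608)) = (2 + 4)²*(12*(-4*(-5 - 4) + 17) - 1*(-3608)) = 6²*(12*(-4*(-9) + 17) + 3608) = 36*(12*(36 + 17) + 3608) = 36*(12*53 + 3608) = 36*(636 + 3608) = 36*4244 = 152784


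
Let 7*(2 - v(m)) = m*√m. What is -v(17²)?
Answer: 4899/7 ≈ 699.86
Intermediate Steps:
v(m) = 2 - m^(3/2)/7 (v(m) = 2 - m*√m/7 = 2 - m^(3/2)/7)
-v(17²) = -(2 - (17²)^(3/2)/7) = -(2 - 289^(3/2)/7) = -(2 - ⅐*4913) = -(2 - 4913/7) = -1*(-4899/7) = 4899/7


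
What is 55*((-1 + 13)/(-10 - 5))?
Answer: -44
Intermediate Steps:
55*((-1 + 13)/(-10 - 5)) = 55*(12/(-15)) = 55*(12*(-1/15)) = 55*(-⅘) = -44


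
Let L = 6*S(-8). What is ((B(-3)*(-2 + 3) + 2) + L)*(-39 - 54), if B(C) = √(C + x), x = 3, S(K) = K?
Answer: 4278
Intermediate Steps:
B(C) = √(3 + C) (B(C) = √(C + 3) = √(3 + C))
L = -48 (L = 6*(-8) = -48)
((B(-3)*(-2 + 3) + 2) + L)*(-39 - 54) = ((√(3 - 3)*(-2 + 3) + 2) - 48)*(-39 - 54) = ((√0*1 + 2) - 48)*(-93) = ((0*1 + 2) - 48)*(-93) = ((0 + 2) - 48)*(-93) = (2 - 48)*(-93) = -46*(-93) = 4278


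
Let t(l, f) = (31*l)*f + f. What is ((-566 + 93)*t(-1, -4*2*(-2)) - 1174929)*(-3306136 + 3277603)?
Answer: 27046116837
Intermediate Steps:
t(l, f) = f + 31*f*l (t(l, f) = 31*f*l + f = f + 31*f*l)
((-566 + 93)*t(-1, -4*2*(-2)) - 1174929)*(-3306136 + 3277603) = ((-566 + 93)*((-4*2*(-2))*(1 + 31*(-1))) - 1174929)*(-3306136 + 3277603) = (-473*(-8*(-2))*(1 - 31) - 1174929)*(-28533) = (-7568*(-30) - 1174929)*(-28533) = (-473*(-480) - 1174929)*(-28533) = (227040 - 1174929)*(-28533) = -947889*(-28533) = 27046116837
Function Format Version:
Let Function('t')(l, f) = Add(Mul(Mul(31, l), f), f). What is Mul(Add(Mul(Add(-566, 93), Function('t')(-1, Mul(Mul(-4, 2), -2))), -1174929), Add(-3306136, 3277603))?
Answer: 27046116837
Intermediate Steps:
Function('t')(l, f) = Add(f, Mul(31, f, l)) (Function('t')(l, f) = Add(Mul(31, f, l), f) = Add(f, Mul(31, f, l)))
Mul(Add(Mul(Add(-566, 93), Function('t')(-1, Mul(Mul(-4, 2), -2))), -1174929), Add(-3306136, 3277603)) = Mul(Add(Mul(Add(-566, 93), Mul(Mul(Mul(-4, 2), -2), Add(1, Mul(31, -1)))), -1174929), Add(-3306136, 3277603)) = Mul(Add(Mul(-473, Mul(Mul(-8, -2), Add(1, -31))), -1174929), -28533) = Mul(Add(Mul(-473, Mul(16, -30)), -1174929), -28533) = Mul(Add(Mul(-473, -480), -1174929), -28533) = Mul(Add(227040, -1174929), -28533) = Mul(-947889, -28533) = 27046116837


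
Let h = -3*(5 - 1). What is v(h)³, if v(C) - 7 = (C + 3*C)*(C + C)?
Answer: 1556862679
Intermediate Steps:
h = -12 (h = -3*4 = -12)
v(C) = 7 + 8*C² (v(C) = 7 + (C + 3*C)*(C + C) = 7 + (4*C)*(2*C) = 7 + 8*C²)
v(h)³ = (7 + 8*(-12)²)³ = (7 + 8*144)³ = (7 + 1152)³ = 1159³ = 1556862679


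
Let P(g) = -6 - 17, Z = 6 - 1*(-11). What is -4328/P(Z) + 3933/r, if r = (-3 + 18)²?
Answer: 118251/575 ≈ 205.65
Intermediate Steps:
Z = 17 (Z = 6 + 11 = 17)
r = 225 (r = 15² = 225)
P(g) = -23
-4328/P(Z) + 3933/r = -4328/(-23) + 3933/225 = -4328*(-1/23) + 3933*(1/225) = 4328/23 + 437/25 = 118251/575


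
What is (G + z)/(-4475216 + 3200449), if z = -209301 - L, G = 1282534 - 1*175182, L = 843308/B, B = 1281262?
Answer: -575318888527/816655257977 ≈ -0.70448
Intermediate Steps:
L = 421654/640631 (L = 843308/1281262 = 843308*(1/1281262) = 421654/640631 ≈ 0.65819)
G = 1107352 (G = 1282534 - 175182 = 1107352)
z = -134085130585/640631 (z = -209301 - 1*421654/640631 = -209301 - 421654/640631 = -134085130585/640631 ≈ -2.0930e+5)
(G + z)/(-4475216 + 3200449) = (1107352 - 134085130585/640631)/(-4475216 + 3200449) = (575318888527/640631)/(-1274767) = (575318888527/640631)*(-1/1274767) = -575318888527/816655257977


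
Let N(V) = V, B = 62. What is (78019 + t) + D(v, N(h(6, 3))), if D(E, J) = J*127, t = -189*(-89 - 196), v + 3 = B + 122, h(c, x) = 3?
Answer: 132265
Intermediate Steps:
v = 181 (v = -3 + (62 + 122) = -3 + 184 = 181)
t = 53865 (t = -189*(-285) = 53865)
D(E, J) = 127*J
(78019 + t) + D(v, N(h(6, 3))) = (78019 + 53865) + 127*3 = 131884 + 381 = 132265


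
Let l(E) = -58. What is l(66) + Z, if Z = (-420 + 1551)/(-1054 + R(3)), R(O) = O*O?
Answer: -61741/1045 ≈ -59.082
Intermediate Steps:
R(O) = O²
Z = -1131/1045 (Z = (-420 + 1551)/(-1054 + 3²) = 1131/(-1054 + 9) = 1131/(-1045) = 1131*(-1/1045) = -1131/1045 ≈ -1.0823)
l(66) + Z = -58 - 1131/1045 = -61741/1045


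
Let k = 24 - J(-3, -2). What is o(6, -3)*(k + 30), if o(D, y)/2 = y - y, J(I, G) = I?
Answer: 0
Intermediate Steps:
o(D, y) = 0 (o(D, y) = 2*(y - y) = 2*0 = 0)
k = 27 (k = 24 - 1*(-3) = 24 + 3 = 27)
o(6, -3)*(k + 30) = 0*(27 + 30) = 0*57 = 0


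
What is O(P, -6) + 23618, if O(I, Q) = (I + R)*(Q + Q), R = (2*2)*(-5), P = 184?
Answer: 21650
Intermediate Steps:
R = -20 (R = 4*(-5) = -20)
O(I, Q) = 2*Q*(-20 + I) (O(I, Q) = (I - 20)*(Q + Q) = (-20 + I)*(2*Q) = 2*Q*(-20 + I))
O(P, -6) + 23618 = 2*(-6)*(-20 + 184) + 23618 = 2*(-6)*164 + 23618 = -1968 + 23618 = 21650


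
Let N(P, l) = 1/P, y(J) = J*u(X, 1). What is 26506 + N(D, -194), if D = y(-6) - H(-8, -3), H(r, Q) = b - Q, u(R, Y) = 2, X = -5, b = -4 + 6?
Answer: 450601/17 ≈ 26506.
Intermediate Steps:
b = 2
y(J) = 2*J (y(J) = J*2 = 2*J)
H(r, Q) = 2 - Q
D = -17 (D = 2*(-6) - (2 - 1*(-3)) = -12 - (2 + 3) = -12 - 1*5 = -12 - 5 = -17)
26506 + N(D, -194) = 26506 + 1/(-17) = 26506 - 1/17 = 450601/17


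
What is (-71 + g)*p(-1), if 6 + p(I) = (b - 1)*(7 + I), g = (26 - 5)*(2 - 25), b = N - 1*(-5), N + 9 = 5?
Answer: 3324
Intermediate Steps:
N = -4 (N = -9 + 5 = -4)
b = 1 (b = -4 - 1*(-5) = -4 + 5 = 1)
g = -483 (g = 21*(-23) = -483)
p(I) = -6 (p(I) = -6 + (1 - 1)*(7 + I) = -6 + 0*(7 + I) = -6 + 0 = -6)
(-71 + g)*p(-1) = (-71 - 483)*(-6) = -554*(-6) = 3324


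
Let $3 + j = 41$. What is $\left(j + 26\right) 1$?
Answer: $64$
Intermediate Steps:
$j = 38$ ($j = -3 + 41 = 38$)
$\left(j + 26\right) 1 = \left(38 + 26\right) 1 = 64 \cdot 1 = 64$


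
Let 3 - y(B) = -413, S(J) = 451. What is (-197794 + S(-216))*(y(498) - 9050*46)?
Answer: 82071796212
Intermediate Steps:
y(B) = 416 (y(B) = 3 - 1*(-413) = 3 + 413 = 416)
(-197794 + S(-216))*(y(498) - 9050*46) = (-197794 + 451)*(416 - 9050*46) = -197343*(416 - 416300) = -197343*(-415884) = 82071796212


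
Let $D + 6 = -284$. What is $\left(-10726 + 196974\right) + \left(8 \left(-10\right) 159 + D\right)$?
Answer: $173238$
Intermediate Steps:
$D = -290$ ($D = -6 - 284 = -290$)
$\left(-10726 + 196974\right) + \left(8 \left(-10\right) 159 + D\right) = \left(-10726 + 196974\right) + \left(8 \left(-10\right) 159 - 290\right) = 186248 - 13010 = 173238$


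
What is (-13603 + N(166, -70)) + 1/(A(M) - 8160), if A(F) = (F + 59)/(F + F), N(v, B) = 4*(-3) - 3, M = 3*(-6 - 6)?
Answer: -8001160646/587543 ≈ -13618.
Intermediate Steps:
M = -36 (M = 3*(-12) = -36)
N(v, B) = -15 (N(v, B) = -12 - 3 = -15)
A(F) = (59 + F)/(2*F) (A(F) = (59 + F)/((2*F)) = (59 + F)*(1/(2*F)) = (59 + F)/(2*F))
(-13603 + N(166, -70)) + 1/(A(M) - 8160) = (-13603 - 15) + 1/((½)*(59 - 36)/(-36) - 8160) = -13618 + 1/((½)*(-1/36)*23 - 8160) = -13618 + 1/(-23/72 - 8160) = -13618 + 1/(-587543/72) = -13618 - 72/587543 = -8001160646/587543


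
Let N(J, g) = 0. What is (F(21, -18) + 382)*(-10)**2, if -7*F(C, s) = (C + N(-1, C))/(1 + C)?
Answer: 420050/11 ≈ 38186.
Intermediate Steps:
F(C, s) = -C/(7*(1 + C)) (F(C, s) = -(C + 0)/(7*(1 + C)) = -C/(7*(1 + C)))
(F(21, -18) + 382)*(-10)**2 = (-1*21/(7 + 7*21) + 382)*(-10)**2 = (-1*21/(7 + 147) + 382)*100 = (-1*21/154 + 382)*100 = (-1*21*1/154 + 382)*100 = (-3/22 + 382)*100 = (8401/22)*100 = 420050/11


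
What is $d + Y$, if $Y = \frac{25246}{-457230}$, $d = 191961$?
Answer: $\frac{43885151392}{228615} \approx 1.9196 \cdot 10^{5}$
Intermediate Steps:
$Y = - \frac{12623}{228615}$ ($Y = 25246 \left(- \frac{1}{457230}\right) = - \frac{12623}{228615} \approx -0.055215$)
$d + Y = 191961 - \frac{12623}{228615} = \frac{43885151392}{228615}$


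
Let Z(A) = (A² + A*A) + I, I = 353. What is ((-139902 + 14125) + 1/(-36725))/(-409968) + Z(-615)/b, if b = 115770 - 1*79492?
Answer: 2890514118792757/136551070398600 ≈ 21.168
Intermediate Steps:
b = 36278 (b = 115770 - 79492 = 36278)
Z(A) = 353 + 2*A² (Z(A) = (A² + A*A) + 353 = (A² + A²) + 353 = 2*A² + 353 = 353 + 2*A²)
((-139902 + 14125) + 1/(-36725))/(-409968) + Z(-615)/b = ((-139902 + 14125) + 1/(-36725))/(-409968) + (353 + 2*(-615)²)/36278 = (-125777 - 1/36725)*(-1/409968) + (353 + 2*378225)*(1/36278) = -4619160326/36725*(-1/409968) + (353 + 756450)*(1/36278) = 2309580163/7528037400 + 756803*(1/36278) = 2309580163/7528037400 + 756803/36278 = 2890514118792757/136551070398600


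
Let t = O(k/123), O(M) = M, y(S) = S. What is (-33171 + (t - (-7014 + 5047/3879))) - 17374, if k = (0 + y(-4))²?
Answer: -6923312948/159039 ≈ -43532.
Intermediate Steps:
k = 16 (k = (0 - 4)² = (-4)² = 16)
t = 16/123 ≈ 0.13008
(-33171 + (t - (-7014 + 5047/3879))) - 17374 = (-33171 + (16/123 - (-7014 + 5047/3879))) - 17374 = (-33171 + (16/123 - 1*(-27202259/3879))) - 17374 = (-33171 + (16/123 + 27202259/3879)) - 17374 = (-33171 + 1115313307/159039) - 17374 = -4160169362/159039 - 17374 = -6923312948/159039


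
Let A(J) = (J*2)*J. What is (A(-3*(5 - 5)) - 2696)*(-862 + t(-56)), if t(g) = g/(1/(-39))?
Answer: -3564112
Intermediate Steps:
t(g) = -39*g (t(g) = g/(-1/39) = g*(-39) = -39*g)
A(J) = 2*J² (A(J) = (2*J)*J = 2*J²)
(A(-3*(5 - 5)) - 2696)*(-862 + t(-56)) = (2*(-3*(5 - 5))² - 2696)*(-862 - 39*(-56)) = (2*(-3*0)² - 2696)*(-862 + 2184) = (2*0² - 2696)*1322 = (2*0 - 2696)*1322 = (0 - 2696)*1322 = -2696*1322 = -3564112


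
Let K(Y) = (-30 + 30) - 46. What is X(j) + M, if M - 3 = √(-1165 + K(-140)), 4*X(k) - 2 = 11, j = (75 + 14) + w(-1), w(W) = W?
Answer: 25/4 + I*√1211 ≈ 6.25 + 34.799*I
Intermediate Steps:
j = 88 (j = (75 + 14) - 1 = 89 - 1 = 88)
K(Y) = -46 (K(Y) = 0 - 46 = -46)
X(k) = 13/4 (X(k) = ½ + (¼)*11 = ½ + 11/4 = 13/4)
M = 3 + I*√1211 (M = 3 + √(-1165 - 46) = 3 + √(-1211) = 3 + I*√1211 ≈ 3.0 + 34.799*I)
X(j) + M = 13/4 + (3 + I*√1211) = 25/4 + I*√1211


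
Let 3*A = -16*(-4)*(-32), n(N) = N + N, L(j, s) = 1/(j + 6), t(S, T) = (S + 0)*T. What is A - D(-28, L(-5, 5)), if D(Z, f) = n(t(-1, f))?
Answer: -2042/3 ≈ -680.67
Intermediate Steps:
t(S, T) = S*T
L(j, s) = 1/(6 + j)
n(N) = 2*N
D(Z, f) = -2*f (D(Z, f) = 2*(-f) = -2*f)
A = -2048/3 (A = (-16*(-4)*(-32))/3 = (64*(-32))/3 = (⅓)*(-2048) = -2048/3 ≈ -682.67)
A - D(-28, L(-5, 5)) = -2048/3 - (-2)/(6 - 5) = -2048/3 - (-2)/1 = -2048/3 - (-2) = -2048/3 - 1*(-2) = -2048/3 + 2 = -2042/3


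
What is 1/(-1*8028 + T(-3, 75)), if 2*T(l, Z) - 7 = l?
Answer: -1/8026 ≈ -0.00012460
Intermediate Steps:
T(l, Z) = 7/2 + l/2
1/(-1*8028 + T(-3, 75)) = 1/(-1*8028 + (7/2 + (½)*(-3))) = 1/(-8028 + (7/2 - 3/2)) = 1/(-8028 + 2) = 1/(-8026) = -1/8026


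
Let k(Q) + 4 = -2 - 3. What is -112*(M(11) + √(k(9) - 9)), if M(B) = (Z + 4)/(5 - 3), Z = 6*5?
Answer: -1904 - 336*I*√2 ≈ -1904.0 - 475.18*I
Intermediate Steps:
Z = 30
k(Q) = -9 (k(Q) = -4 + (-2 - 3) = -4 - 5 = -9)
M(B) = 17 (M(B) = (30 + 4)/(5 - 3) = 34/2 = 34*(½) = 17)
-112*(M(11) + √(k(9) - 9)) = -112*(17 + √(-9 - 9)) = -112*(17 + √(-18)) = -112*(17 + 3*I*√2) = -1904 - 336*I*√2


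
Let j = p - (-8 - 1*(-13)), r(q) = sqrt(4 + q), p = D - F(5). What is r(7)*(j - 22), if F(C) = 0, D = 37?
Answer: 10*sqrt(11) ≈ 33.166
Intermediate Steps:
p = 37 (p = 37 - 1*0 = 37 + 0 = 37)
j = 32 (j = 37 - (-8 - 1*(-13)) = 37 - (-8 + 13) = 37 - 1*5 = 37 - 5 = 32)
r(7)*(j - 22) = sqrt(4 + 7)*(32 - 22) = sqrt(11)*10 = 10*sqrt(11)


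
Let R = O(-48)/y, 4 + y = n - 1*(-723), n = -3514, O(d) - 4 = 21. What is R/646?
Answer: -5/361114 ≈ -1.3846e-5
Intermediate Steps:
O(d) = 25 (O(d) = 4 + 21 = 25)
y = -2795 (y = -4 + (-3514 - 1*(-723)) = -4 + (-3514 + 723) = -4 - 2791 = -2795)
R = -5/559 (R = 25/(-2795) = 25*(-1/2795) = -5/559 ≈ -0.0089445)
R/646 = -5/559/646 = -5/559*1/646 = -5/361114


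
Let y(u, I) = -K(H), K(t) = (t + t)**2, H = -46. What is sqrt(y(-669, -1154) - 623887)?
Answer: I*sqrt(632351) ≈ 795.21*I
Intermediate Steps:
K(t) = 4*t**2 (K(t) = (2*t)**2 = 4*t**2)
y(u, I) = -8464 (y(u, I) = -4*(-46)**2 = -4*2116 = -1*8464 = -8464)
sqrt(y(-669, -1154) - 623887) = sqrt(-8464 - 623887) = sqrt(-632351) = I*sqrt(632351)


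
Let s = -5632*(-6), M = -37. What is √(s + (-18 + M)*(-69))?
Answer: √37587 ≈ 193.87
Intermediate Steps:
s = 33792
√(s + (-18 + M)*(-69)) = √(33792 + (-18 - 37)*(-69)) = √(33792 - 55*(-69)) = √(33792 + 3795) = √37587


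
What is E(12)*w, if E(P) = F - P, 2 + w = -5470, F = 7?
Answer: 27360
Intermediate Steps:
w = -5472 (w = -2 - 5470 = -5472)
E(P) = 7 - P
E(12)*w = (7 - 1*12)*(-5472) = (7 - 12)*(-5472) = -5*(-5472) = 27360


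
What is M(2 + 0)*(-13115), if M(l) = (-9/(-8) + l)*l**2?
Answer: -327875/2 ≈ -1.6394e+5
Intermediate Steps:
M(l) = l**2*(9/8 + l) (M(l) = (-9*(-1/8) + l)*l**2 = (9/8 + l)*l**2 = l**2*(9/8 + l))
M(2 + 0)*(-13115) = ((2 + 0)**2*(9/8 + (2 + 0)))*(-13115) = (2**2*(9/8 + 2))*(-13115) = (4*(25/8))*(-13115) = (25/2)*(-13115) = -327875/2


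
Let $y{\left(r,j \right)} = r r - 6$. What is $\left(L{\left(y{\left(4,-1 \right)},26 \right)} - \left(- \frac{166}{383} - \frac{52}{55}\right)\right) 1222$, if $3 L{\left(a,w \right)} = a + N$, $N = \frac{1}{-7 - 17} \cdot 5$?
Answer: $\frac{4302409657}{758340} \approx 5673.5$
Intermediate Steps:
$N = - \frac{5}{24}$ ($N = \frac{1}{-24} \cdot 5 = \left(- \frac{1}{24}\right) 5 = - \frac{5}{24} \approx -0.20833$)
$y{\left(r,j \right)} = -6 + r^{2}$ ($y{\left(r,j \right)} = r^{2} - 6 = -6 + r^{2}$)
$L{\left(a,w \right)} = - \frac{5}{72} + \frac{a}{3}$ ($L{\left(a,w \right)} = \frac{a - \frac{5}{24}}{3} = \frac{- \frac{5}{24} + a}{3} = - \frac{5}{72} + \frac{a}{3}$)
$\left(L{\left(y{\left(4,-1 \right)},26 \right)} - \left(- \frac{166}{383} - \frac{52}{55}\right)\right) 1222 = \left(\left(- \frac{5}{72} + \frac{-6 + 4^{2}}{3}\right) - \left(- \frac{166}{383} - \frac{52}{55}\right)\right) 1222 = \left(\left(- \frac{5}{72} + \frac{-6 + 16}{3}\right) - - \frac{29046}{21065}\right) 1222 = \left(\left(- \frac{5}{72} + \frac{1}{3} \cdot 10\right) + \left(\frac{52}{55} + \frac{166}{383}\right)\right) 1222 = \left(\left(- \frac{5}{72} + \frac{10}{3}\right) + \frac{29046}{21065}\right) 1222 = \left(\frac{235}{72} + \frac{29046}{21065}\right) 1222 = \frac{7041587}{1516680} \cdot 1222 = \frac{4302409657}{758340}$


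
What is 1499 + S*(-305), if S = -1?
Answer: 1804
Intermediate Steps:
1499 + S*(-305) = 1499 - 1*(-305) = 1499 + 305 = 1804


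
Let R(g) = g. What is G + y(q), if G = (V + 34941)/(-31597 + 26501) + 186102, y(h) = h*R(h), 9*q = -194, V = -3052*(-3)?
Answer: 77006660351/412776 ≈ 1.8656e+5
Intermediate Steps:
V = 9156
q = -194/9 (q = (1/9)*(-194) = -194/9 ≈ -21.556)
y(h) = h**2 (y(h) = h*h = h**2)
G = 948331695/5096 (G = (9156 + 34941)/(-31597 + 26501) + 186102 = 44097/(-5096) + 186102 = 44097*(-1/5096) + 186102 = -44097/5096 + 186102 = 948331695/5096 ≈ 1.8609e+5)
G + y(q) = 948331695/5096 + (-194/9)**2 = 948331695/5096 + 37636/81 = 77006660351/412776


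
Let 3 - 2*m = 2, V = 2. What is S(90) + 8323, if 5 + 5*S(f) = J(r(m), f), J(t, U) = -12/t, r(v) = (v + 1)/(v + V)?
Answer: 8318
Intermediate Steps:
m = 1/2 (m = 3/2 - 1/2*2 = 3/2 - 1 = 1/2 ≈ 0.50000)
r(v) = (1 + v)/(2 + v) (r(v) = (v + 1)/(v + 2) = (1 + v)/(2 + v))
S(f) = -5 (S(f) = -1 + (-12*(2 + 1/2)/(1 + 1/2))/5 = -1 + (-12/((3/2)/(5/2)))/5 = -1 + (-12/((2/5)*(3/2)))/5 = -1 + (-12/3/5)/5 = -1 + (-12*5/3)/5 = -1 + (1/5)*(-20) = -1 - 4 = -5)
S(90) + 8323 = -5 + 8323 = 8318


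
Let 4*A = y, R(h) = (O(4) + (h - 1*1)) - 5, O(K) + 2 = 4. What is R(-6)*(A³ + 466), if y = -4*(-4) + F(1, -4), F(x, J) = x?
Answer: -173685/32 ≈ -5427.7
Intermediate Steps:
O(K) = 2 (O(K) = -2 + 4 = 2)
y = 17 (y = -4*(-4) + 1 = 16 + 1 = 17)
R(h) = -4 + h (R(h) = (2 + (h - 1*1)) - 5 = (2 + (h - 1)) - 5 = (2 + (-1 + h)) - 5 = (1 + h) - 5 = -4 + h)
A = 17/4 (A = (¼)*17 = 17/4 ≈ 4.2500)
R(-6)*(A³ + 466) = (-4 - 6)*((17/4)³ + 466) = -10*(4913/64 + 466) = -10*34737/64 = -173685/32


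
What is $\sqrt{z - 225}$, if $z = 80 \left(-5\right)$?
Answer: $25 i \approx 25.0 i$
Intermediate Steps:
$z = -400$
$\sqrt{z - 225} = \sqrt{-400 - 225} = \sqrt{-625} = 25 i$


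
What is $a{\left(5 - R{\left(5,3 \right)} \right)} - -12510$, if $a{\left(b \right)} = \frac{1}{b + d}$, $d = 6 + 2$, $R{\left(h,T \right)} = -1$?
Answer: $\frac{175141}{14} \approx 12510.0$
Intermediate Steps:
$d = 8$
$a{\left(b \right)} = \frac{1}{8 + b}$ ($a{\left(b \right)} = \frac{1}{b + 8} = \frac{1}{8 + b}$)
$a{\left(5 - R{\left(5,3 \right)} \right)} - -12510 = \frac{1}{8 + \left(5 - -1\right)} - -12510 = \frac{1}{8 + \left(5 + 1\right)} + 12510 = \frac{1}{8 + 6} + 12510 = \frac{1}{14} + 12510 = \frac{175141}{14}$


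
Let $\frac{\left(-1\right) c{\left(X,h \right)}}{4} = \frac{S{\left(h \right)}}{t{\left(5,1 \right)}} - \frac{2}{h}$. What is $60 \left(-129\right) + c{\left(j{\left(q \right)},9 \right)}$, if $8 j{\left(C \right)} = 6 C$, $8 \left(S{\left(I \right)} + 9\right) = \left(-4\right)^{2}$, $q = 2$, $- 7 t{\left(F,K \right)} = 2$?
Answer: $- \frac{70534}{9} \approx -7837.1$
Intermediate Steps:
$t{\left(F,K \right)} = - \frac{2}{7}$ ($t{\left(F,K \right)} = \left(- \frac{1}{7}\right) 2 = - \frac{2}{7}$)
$S{\left(I \right)} = -7$ ($S{\left(I \right)} = -9 + \frac{\left(-4\right)^{2}}{8} = -9 + \frac{1}{8} \cdot 16 = -9 + 2 = -7$)
$j{\left(C \right)} = \frac{3 C}{4}$ ($j{\left(C \right)} = \frac{6 C}{8} = \frac{3 C}{4}$)
$c{\left(X,h \right)} = -98 + \frac{8}{h}$ ($c{\left(X,h \right)} = - 4 \left(- \frac{7}{- \frac{2}{7}} - \frac{2}{h}\right) = - 4 \left(\left(-7\right) \left(- \frac{7}{2}\right) - \frac{2}{h}\right) = - 4 \left(\frac{49}{2} - \frac{2}{h}\right) = -98 + \frac{8}{h}$)
$60 \left(-129\right) + c{\left(j{\left(q \right)},9 \right)} = 60 \left(-129\right) - \left(98 - \frac{8}{9}\right) = -7740 + \left(-98 + 8 \cdot \frac{1}{9}\right) = -7740 + \left(-98 + \frac{8}{9}\right) = -7740 - \frac{874}{9} = - \frac{70534}{9}$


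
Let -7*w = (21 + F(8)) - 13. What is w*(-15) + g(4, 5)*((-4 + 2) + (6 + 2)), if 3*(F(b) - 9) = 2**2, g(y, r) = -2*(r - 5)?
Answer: 275/7 ≈ 39.286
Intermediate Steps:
g(y, r) = 10 - 2*r (g(y, r) = -2*(-5 + r) = 10 - 2*r)
F(b) = 31/3 (F(b) = 9 + (1/3)*2**2 = 9 + (1/3)*4 = 9 + 4/3 = 31/3)
w = -55/21 (w = -((21 + 31/3) - 13)/7 = -(94/3 - 13)/7 = -1/7*55/3 = -55/21 ≈ -2.6190)
w*(-15) + g(4, 5)*((-4 + 2) + (6 + 2)) = -55/21*(-15) + (10 - 2*5)*((-4 + 2) + (6 + 2)) = 275/7 + (10 - 10)*(-2 + 8) = 275/7 + 0*6 = 275/7 + 0 = 275/7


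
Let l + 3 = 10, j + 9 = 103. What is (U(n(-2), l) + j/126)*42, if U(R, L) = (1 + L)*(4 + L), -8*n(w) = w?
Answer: 11182/3 ≈ 3727.3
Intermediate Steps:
j = 94 (j = -9 + 103 = 94)
n(w) = -w/8
l = 7 (l = -3 + 10 = 7)
(U(n(-2), l) + j/126)*42 = ((4 + 7² + 5*7) + 94/126)*42 = ((4 + 49 + 35) + 94*(1/126))*42 = (88 + 47/63)*42 = (5591/63)*42 = 11182/3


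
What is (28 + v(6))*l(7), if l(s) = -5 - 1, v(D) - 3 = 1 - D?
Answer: -156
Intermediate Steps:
v(D) = 4 - D (v(D) = 3 + (1 - D) = 4 - D)
l(s) = -6
(28 + v(6))*l(7) = (28 + (4 - 1*6))*(-6) = (28 + (4 - 6))*(-6) = (28 - 2)*(-6) = 26*(-6) = -156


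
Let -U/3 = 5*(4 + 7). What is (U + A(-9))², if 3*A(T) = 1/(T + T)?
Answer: 79405921/2916 ≈ 27231.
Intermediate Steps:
A(T) = 1/(6*T) (A(T) = 1/(3*(T + T)) = 1/(3*((2*T))) = (1/(2*T))/3 = 1/(6*T))
U = -165 (U = -15*(4 + 7) = -15*11 = -3*55 = -165)
(U + A(-9))² = (-165 + (⅙)/(-9))² = (-165 + (⅙)*(-⅑))² = (-165 - 1/54)² = (-8911/54)² = 79405921/2916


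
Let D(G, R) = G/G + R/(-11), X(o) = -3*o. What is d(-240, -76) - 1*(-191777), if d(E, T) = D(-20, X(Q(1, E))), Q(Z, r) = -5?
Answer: 2109543/11 ≈ 1.9178e+5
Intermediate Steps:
D(G, R) = 1 - R/11 (D(G, R) = 1 + R*(-1/11) = 1 - R/11)
d(E, T) = -4/11 (d(E, T) = 1 - (-3)*(-5)/11 = 1 - 1/11*15 = 1 - 15/11 = -4/11)
d(-240, -76) - 1*(-191777) = -4/11 - 1*(-191777) = -4/11 + 191777 = 2109543/11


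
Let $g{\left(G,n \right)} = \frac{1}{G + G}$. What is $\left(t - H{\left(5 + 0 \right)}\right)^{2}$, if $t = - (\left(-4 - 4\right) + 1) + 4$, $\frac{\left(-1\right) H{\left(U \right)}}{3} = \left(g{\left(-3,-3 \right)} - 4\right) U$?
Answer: $\frac{10609}{4} \approx 2652.3$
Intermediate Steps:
$g{\left(G,n \right)} = \frac{1}{2 G}$
$H{\left(U \right)} = \frac{25 U}{2}$ ($H{\left(U \right)} = - 3 \left(\frac{1}{2 \left(-3\right)} - 4\right) U = - 3 \left(\frac{1}{2} \left(- \frac{1}{3}\right) - 4\right) U = - 3 \left(- \frac{1}{6} - 4\right) U = - 3 \left(- \frac{25 U}{6}\right) = \frac{25 U}{2}$)
$t = 11$ ($t = - (-8 + 1) + 4 = \left(-1\right) \left(-7\right) + 4 = 7 + 4 = 11$)
$\left(t - H{\left(5 + 0 \right)}\right)^{2} = \left(11 - \frac{25 \left(5 + 0\right)}{2}\right)^{2} = \left(11 - \frac{25}{2} \cdot 5\right)^{2} = \left(11 - \frac{125}{2}\right)^{2} = \left(- \frac{103}{2}\right)^{2} = \frac{10609}{4}$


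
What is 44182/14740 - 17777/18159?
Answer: 270133979/133831830 ≈ 2.0185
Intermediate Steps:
44182/14740 - 17777/18159 = 44182*(1/14740) - 17777*1/18159 = 22091/7370 - 17777/18159 = 270133979/133831830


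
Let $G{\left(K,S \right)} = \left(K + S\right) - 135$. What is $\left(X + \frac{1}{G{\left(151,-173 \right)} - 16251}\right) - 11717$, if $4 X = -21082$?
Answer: $- \frac{278730901}{16408} \approx -16988.0$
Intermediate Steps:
$G{\left(K,S \right)} = -135 + K + S$
$X = - \frac{10541}{2}$ ($X = \frac{1}{4} \left(-21082\right) = - \frac{10541}{2} \approx -5270.5$)
$\left(X + \frac{1}{G{\left(151,-173 \right)} - 16251}\right) - 11717 = \left(- \frac{10541}{2} + \frac{1}{\left(-135 + 151 - 173\right) - 16251}\right) - 11717 = \left(- \frac{10541}{2} + \frac{1}{-157 - 16251}\right) - 11717 = \left(- \frac{10541}{2} + \frac{1}{-16408}\right) - 11717 = \left(- \frac{10541}{2} - \frac{1}{16408}\right) - 11717 = - \frac{86478365}{16408} - 11717 = - \frac{278730901}{16408}$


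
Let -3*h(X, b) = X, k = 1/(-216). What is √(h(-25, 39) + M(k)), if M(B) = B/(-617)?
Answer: √4111444902/22212 ≈ 2.8868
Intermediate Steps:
k = -1/216 ≈ -0.0046296
h(X, b) = -X/3
M(B) = -B/617 (M(B) = B*(-1/617) = -B/617)
√(h(-25, 39) + M(k)) = √(-⅓*(-25) - 1/617*(-1/216)) = √(25/3 + 1/133272) = √(1110601/133272) = √4111444902/22212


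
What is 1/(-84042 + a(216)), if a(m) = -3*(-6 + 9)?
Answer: -1/84051 ≈ -1.1898e-5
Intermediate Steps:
a(m) = -9 (a(m) = -3*3 = -9)
1/(-84042 + a(216)) = 1/(-84042 - 9) = 1/(-84051) = -1/84051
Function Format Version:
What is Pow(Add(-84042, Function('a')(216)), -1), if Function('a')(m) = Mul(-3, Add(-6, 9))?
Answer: Rational(-1, 84051) ≈ -1.1898e-5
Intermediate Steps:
Function('a')(m) = -9 (Function('a')(m) = Mul(-3, 3) = -9)
Pow(Add(-84042, Function('a')(216)), -1) = Pow(Add(-84042, -9), -1) = Pow(-84051, -1) = Rational(-1, 84051)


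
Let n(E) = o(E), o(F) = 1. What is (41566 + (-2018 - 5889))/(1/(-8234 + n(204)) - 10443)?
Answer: -277114547/85977220 ≈ -3.2231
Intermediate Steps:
n(E) = 1
(41566 + (-2018 - 5889))/(1/(-8234 + n(204)) - 10443) = (41566 + (-2018 - 5889))/(1/(-8234 + 1) - 10443) = (41566 - 7907)/(1/(-8233) - 10443) = 33659/(-1/8233 - 10443) = 33659/(-85977220/8233) = 33659*(-8233/85977220) = -277114547/85977220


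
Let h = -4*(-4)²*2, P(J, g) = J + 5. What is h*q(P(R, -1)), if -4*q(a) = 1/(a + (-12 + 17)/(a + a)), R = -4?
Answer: 64/7 ≈ 9.1429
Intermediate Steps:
P(J, g) = 5 + J
q(a) = -1/(4*(a + 5/(2*a))) (q(a) = -1/(4*(a + (-12 + 17)/(a + a))) = -1/(4*(a + 5/((2*a)))) = -1/(4*(a + 5*(1/(2*a)))) = -1/(4*(a + 5/(2*a))))
h = -128 (h = -4*16*2 = -64*2 = -128)
h*q(P(R, -1)) = -(-128)*(5 - 4)/(10 + 4*(5 - 4)²) = -(-128)/(10 + 4*1²) = -(-128)/(10 + 4*1) = -(-128)/(10 + 4) = -(-128)/14 = -128*(-1/14) = 64/7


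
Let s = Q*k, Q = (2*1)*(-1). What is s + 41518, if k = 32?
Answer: 41454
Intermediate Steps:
Q = -2 (Q = 2*(-1) = -2)
s = -64 (s = -2*32 = -64)
s + 41518 = -64 + 41518 = 41454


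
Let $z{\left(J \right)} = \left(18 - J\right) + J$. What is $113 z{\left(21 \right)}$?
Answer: $2034$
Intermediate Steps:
$z{\left(J \right)} = 18$
$113 z{\left(21 \right)} = 113 \cdot 18 = 2034$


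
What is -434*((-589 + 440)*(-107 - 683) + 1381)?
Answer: -51685494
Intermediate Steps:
-434*((-589 + 440)*(-107 - 683) + 1381) = -434*(-149*(-790) + 1381) = -434*(117710 + 1381) = -434*119091 = -51685494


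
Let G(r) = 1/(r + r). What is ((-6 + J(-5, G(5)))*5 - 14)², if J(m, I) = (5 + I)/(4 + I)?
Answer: 2399401/1681 ≈ 1427.4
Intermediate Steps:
G(r) = 1/(2*r)
J(m, I) = (5 + I)/(4 + I)
((-6 + J(-5, G(5)))*5 - 14)² = ((-6 + (5 + (½)/5)/(4 + (½)/5))*5 - 14)² = ((-6 + (5 + (½)*(⅕))/(4 + (½)*(⅕)))*5 - 14)² = ((-6 + (5 + ⅒)/(4 + ⅒))*5 - 14)² = ((-6 + (51/10)/(41/10))*5 - 14)² = ((-6 + (10/41)*(51/10))*5 - 14)² = ((-6 + 51/41)*5 - 14)² = (-195/41*5 - 14)² = (-975/41 - 14)² = (-1549/41)² = 2399401/1681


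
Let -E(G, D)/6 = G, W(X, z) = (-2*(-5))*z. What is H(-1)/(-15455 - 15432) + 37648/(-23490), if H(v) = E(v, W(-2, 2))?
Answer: -581487358/362767815 ≈ -1.6029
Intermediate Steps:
W(X, z) = 10*z
E(G, D) = -6*G
H(v) = -6*v
H(-1)/(-15455 - 15432) + 37648/(-23490) = (-6*(-1))/(-15455 - 15432) + 37648/(-23490) = 6/(-30887) + 37648*(-1/23490) = 6*(-1/30887) - 18824/11745 = -6/30887 - 18824/11745 = -581487358/362767815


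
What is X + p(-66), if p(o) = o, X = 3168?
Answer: 3102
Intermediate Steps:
X + p(-66) = 3168 - 66 = 3102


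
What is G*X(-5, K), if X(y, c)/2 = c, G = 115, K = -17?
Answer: -3910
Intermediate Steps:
X(y, c) = 2*c
G*X(-5, K) = 115*(2*(-17)) = 115*(-34) = -3910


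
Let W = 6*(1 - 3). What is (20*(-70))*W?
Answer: 16800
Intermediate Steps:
W = -12 (W = 6*(-2) = -12)
(20*(-70))*W = (20*(-70))*(-12) = -1400*(-12) = 16800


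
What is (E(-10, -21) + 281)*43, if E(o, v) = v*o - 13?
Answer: 20554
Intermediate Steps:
E(o, v) = -13 + o*v (E(o, v) = o*v - 13 = -13 + o*v)
(E(-10, -21) + 281)*43 = ((-13 - 10*(-21)) + 281)*43 = ((-13 + 210) + 281)*43 = (197 + 281)*43 = 478*43 = 20554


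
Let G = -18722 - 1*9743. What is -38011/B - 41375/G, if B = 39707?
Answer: 112178802/226051951 ≈ 0.49625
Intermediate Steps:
G = -28465 (G = -18722 - 9743 = -28465)
-38011/B - 41375/G = -38011/39707 - 41375/(-28465) = -38011*1/39707 - 41375*(-1/28465) = -38011/39707 + 8275/5693 = 112178802/226051951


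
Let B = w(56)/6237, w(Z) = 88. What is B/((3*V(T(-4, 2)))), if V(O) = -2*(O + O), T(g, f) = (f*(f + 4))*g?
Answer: 1/40824 ≈ 2.4495e-5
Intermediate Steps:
T(g, f) = f*g*(4 + f) (T(g, f) = (f*(4 + f))*g = f*g*(4 + f))
B = 8/567 (B = 88/6237 = 88*(1/6237) = 8/567 ≈ 0.014109)
V(O) = -4*O
B/((3*V(T(-4, 2)))) = 8/(567*((3*(-8*(-4)*(4 + 2))))) = 8/(567*((3*(-8*(-4)*6)))) = 8/(567*((3*(-4*(-48))))) = 8/(567*((3*192))) = (8/567)/576 = (8/567)*(1/576) = 1/40824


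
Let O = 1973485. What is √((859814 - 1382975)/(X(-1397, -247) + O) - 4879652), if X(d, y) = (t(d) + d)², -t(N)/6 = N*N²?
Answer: I*√349422267194588324838195100221194672985198130238/267596767692968601566 ≈ 2209.0*I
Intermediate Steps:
t(N) = -6*N³ (t(N) = -6*N*N² = -6*N³)
X(d, y) = (d - 6*d³)² (X(d, y) = (-6*d³ + d)² = (d - 6*d³)²)
√((859814 - 1382975)/(X(-1397, -247) + O) - 4879652) = √((859814 - 1382975)/((-1397)²*(-1 + 6*(-1397)²)² + 1973485) - 4879652) = √(-523161/(1951609*(-1 + 6*1951609)² + 1973485) - 4879652) = √(-523161/(1951609*(-1 + 11709654)² + 1973485) - 4879652) = √(-523161/(1951609*11709653² + 1973485) - 4879652) = √(-523161/(1951609*137115973380409 + 1973485) - 4879652) = √(-523161/(267596767692966628081 + 1973485) - 4879652) = √(-523161/267596767692968601566 - 4879652) = √(-1305779102666529622569258193/267596767692968601566) = I*√349422267194588324838195100221194672985198130238/267596767692968601566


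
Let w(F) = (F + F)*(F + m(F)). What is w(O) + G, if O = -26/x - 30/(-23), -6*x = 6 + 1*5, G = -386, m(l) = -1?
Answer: 4011466/64009 ≈ 62.670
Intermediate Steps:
x = -11/6 (x = -(6 + 1*5)/6 = -(6 + 5)/6 = -⅙*11 = -11/6 ≈ -1.8333)
O = 3918/253 (O = -26/(-11/6) - 30/(-23) = -26*(-6/11) - 30*(-1/23) = 156/11 + 30/23 = 3918/253 ≈ 15.486)
w(F) = 2*F*(-1 + F) (w(F) = (F + F)*(F - 1) = (2*F)*(-1 + F) = 2*F*(-1 + F))
w(O) + G = 2*(3918/253)*(-1 + 3918/253) - 386 = 2*(3918/253)*(3665/253) - 386 = 28718940/64009 - 386 = 4011466/64009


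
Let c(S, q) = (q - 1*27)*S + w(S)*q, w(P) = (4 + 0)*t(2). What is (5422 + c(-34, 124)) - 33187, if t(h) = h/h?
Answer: -30567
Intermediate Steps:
t(h) = 1
w(P) = 4 (w(P) = (4 + 0)*1 = 4*1 = 4)
c(S, q) = 4*q + S*(-27 + q) (c(S, q) = (q - 1*27)*S + 4*q = (q - 27)*S + 4*q = (-27 + q)*S + 4*q = S*(-27 + q) + 4*q = 4*q + S*(-27 + q))
(5422 + c(-34, 124)) - 33187 = (5422 + (-27*(-34) + 4*124 - 34*124)) - 33187 = (5422 + (918 + 496 - 4216)) - 33187 = (5422 - 2802) - 33187 = 2620 - 33187 = -30567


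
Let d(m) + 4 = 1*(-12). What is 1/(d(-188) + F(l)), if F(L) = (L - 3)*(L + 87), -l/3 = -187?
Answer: 1/361568 ≈ 2.7657e-6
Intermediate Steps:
d(m) = -16 (d(m) = -4 + 1*(-12) = -4 - 12 = -16)
l = 561 (l = -3*(-187) = 561)
F(L) = (-3 + L)*(87 + L)
1/(d(-188) + F(l)) = 1/(-16 + (-261 + 561² + 84*561)) = 1/(-16 + (-261 + 314721 + 47124)) = 1/(-16 + 361584) = 1/361568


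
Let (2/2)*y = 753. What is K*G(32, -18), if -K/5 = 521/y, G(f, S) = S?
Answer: 15630/251 ≈ 62.271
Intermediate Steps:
y = 753
K = -2605/753 ≈ -3.4595
K*G(32, -18) = -2605/753*(-18) = 15630/251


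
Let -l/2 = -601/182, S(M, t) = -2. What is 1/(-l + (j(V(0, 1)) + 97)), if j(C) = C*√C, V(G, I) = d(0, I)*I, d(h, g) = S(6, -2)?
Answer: 374283/33866662 + 8281*I*√2/33866662 ≈ 0.011052 + 0.0003458*I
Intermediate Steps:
d(h, g) = -2
V(G, I) = -2*I
l = 601/91 (l = -(-1202)/182 = -2*(-601/182) = 601/91 ≈ 6.6044)
j(C) = C^(3/2)
1/(-l + (j(V(0, 1)) + 97)) = 1/(-1*601/91 + ((-2*1)^(3/2) + 97)) = 1/(-601/91 + ((-2)^(3/2) + 97)) = 1/(-601/91 + (-2*I*√2 + 97)) = 1/(-601/91 + (97 - 2*I*√2)) = 1/(8226/91 - 2*I*√2)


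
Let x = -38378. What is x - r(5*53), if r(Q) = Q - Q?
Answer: -38378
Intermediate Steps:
r(Q) = 0
x - r(5*53) = -38378 - 1*0 = -38378 + 0 = -38378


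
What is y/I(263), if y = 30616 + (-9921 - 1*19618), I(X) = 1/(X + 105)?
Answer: 396336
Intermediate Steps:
I(X) = 1/(105 + X)
y = 1077 (y = 30616 + (-9921 - 19618) = 30616 - 29539 = 1077)
y/I(263) = 1077/(1/(105 + 263)) = 1077/(1/368) = 1077*368 = 396336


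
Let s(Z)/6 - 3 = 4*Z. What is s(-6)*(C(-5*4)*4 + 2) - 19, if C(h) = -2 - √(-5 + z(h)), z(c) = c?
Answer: 737 + 2520*I ≈ 737.0 + 2520.0*I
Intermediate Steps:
s(Z) = 18 + 24*Z (s(Z) = 18 + 6*(4*Z) = 18 + 24*Z)
C(h) = -2 - √(-5 + h)
s(-6)*(C(-5*4)*4 + 2) - 19 = (18 + 24*(-6))*((-2 - √(-5 - 5*4))*4 + 2) - 19 = (18 - 144)*((-2 - √(-5 - 20))*4 + 2) - 19 = -126*((-2 - √(-25))*4 + 2) - 19 = -126*((-2 - 5*I)*4 + 2) - 19 = -126*((-8 - 20*I) + 2) - 19 = -126*(-6 - 20*I) - 19 = (756 + 2520*I) - 19 = 737 + 2520*I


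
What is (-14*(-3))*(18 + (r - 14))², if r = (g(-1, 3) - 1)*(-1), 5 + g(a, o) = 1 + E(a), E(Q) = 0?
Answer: 3402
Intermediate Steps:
g(a, o) = -4 (g(a, o) = -5 + (1 + 0) = -5 + 1 = -4)
r = 5 (r = (-4 - 1)*(-1) = -5*(-1) = 5)
(-14*(-3))*(18 + (r - 14))² = (-14*(-3))*(18 + (5 - 14))² = 42*(18 - 9)² = 42*9² = 42*81 = 3402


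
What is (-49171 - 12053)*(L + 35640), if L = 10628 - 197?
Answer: -2820650904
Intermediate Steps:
L = 10431
(-49171 - 12053)*(L + 35640) = (-49171 - 12053)*(10431 + 35640) = -61224*46071 = -2820650904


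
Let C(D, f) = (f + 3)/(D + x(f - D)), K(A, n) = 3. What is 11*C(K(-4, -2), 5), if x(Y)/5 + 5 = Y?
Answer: -22/3 ≈ -7.3333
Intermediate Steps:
x(Y) = -25 + 5*Y
C(D, f) = (3 + f)/(-25 - 4*D + 5*f) (C(D, f) = (f + 3)/(D + (-25 + 5*(f - D))) = (3 + f)/(D + (-25 + (-5*D + 5*f))) = (3 + f)/(D + (-25 - 5*D + 5*f)) = (3 + f)/(-25 - 4*D + 5*f))
11*C(K(-4, -2), 5) = 11*((3 + 5)/(-25 - 4*3 + 5*5)) = 11*(8/(-25 - 12 + 25)) = 11*(8/(-12)) = 11*(-1/12*8) = 11*(-2/3) = -22/3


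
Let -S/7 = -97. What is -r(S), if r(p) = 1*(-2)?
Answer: 2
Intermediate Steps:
S = 679 (S = -7*(-97) = 679)
r(p) = -2
-r(S) = -1*(-2) = 2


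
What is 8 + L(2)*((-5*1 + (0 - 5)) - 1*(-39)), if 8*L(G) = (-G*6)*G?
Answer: -79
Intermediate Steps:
L(G) = -3*G**2/4 (L(G) = ((-G*6)*G)/8 = ((-6*G)*G)/8 = (-6*G**2)/8 = -3*G**2/4)
8 + L(2)*((-5*1 + (0 - 5)) - 1*(-39)) = 8 + (-3/4*2**2)*((-5*1 + (0 - 5)) - 1*(-39)) = 8 + (-3/4*4)*((-5 - 5) + 39) = 8 - 3*(-10 + 39) = 8 - 3*29 = 8 - 87 = -79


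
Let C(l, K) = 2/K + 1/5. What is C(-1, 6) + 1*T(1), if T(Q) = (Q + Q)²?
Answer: 68/15 ≈ 4.5333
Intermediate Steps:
T(Q) = 4*Q² (T(Q) = (2*Q)² = 4*Q²)
C(l, K) = ⅕ + 2/K (C(l, K) = 2/K + 1*(⅕) = 2/K + ⅕ = ⅕ + 2/K)
C(-1, 6) + 1*T(1) = (⅕)*(10 + 6)/6 + 1*(4*1²) = (⅕)*(⅙)*16 + 1*(4*1) = 8/15 + 1*4 = 8/15 + 4 = 68/15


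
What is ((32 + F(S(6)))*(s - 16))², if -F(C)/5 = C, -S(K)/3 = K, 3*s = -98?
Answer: 317267344/9 ≈ 3.5252e+7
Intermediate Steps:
s = -98/3 (s = (⅓)*(-98) = -98/3 ≈ -32.667)
S(K) = -3*K
F(C) = -5*C
((32 + F(S(6)))*(s - 16))² = ((32 - (-15)*6)*(-98/3 - 16))² = ((32 - 5*(-18))*(-146/3))² = ((32 + 90)*(-146/3))² = (122*(-146/3))² = (-17812/3)² = 317267344/9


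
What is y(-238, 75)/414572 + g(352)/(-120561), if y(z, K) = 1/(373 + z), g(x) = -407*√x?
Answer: 1/55967220 + 1628*√22/120561 ≈ 0.063337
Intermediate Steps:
y(-238, 75)/414572 + g(352)/(-120561) = 1/((373 - 238)*414572) - 1628*√22/(-120561) = (1/414572)/135 - 1628*√22*(-1/120561) = (1/135)*(1/414572) - 1628*√22*(-1/120561) = 1/55967220 + 1628*√22/120561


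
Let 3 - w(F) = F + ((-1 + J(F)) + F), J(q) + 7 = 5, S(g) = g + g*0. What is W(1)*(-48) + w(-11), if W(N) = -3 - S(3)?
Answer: 316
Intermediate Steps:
S(g) = g (S(g) = g + 0 = g)
J(q) = -2 (J(q) = -7 + 5 = -2)
W(N) = -6 (W(N) = -3 - 1*3 = -3 - 3 = -6)
w(F) = 6 - 2*F (w(F) = 3 - (F + ((-1 - 2) + F)) = 3 - (F + (-3 + F)) = 3 - (-3 + 2*F) = 3 + (3 - 2*F) = 6 - 2*F)
W(1)*(-48) + w(-11) = -6*(-48) + (6 - 2*(-11)) = 288 + (6 + 22) = 288 + 28 = 316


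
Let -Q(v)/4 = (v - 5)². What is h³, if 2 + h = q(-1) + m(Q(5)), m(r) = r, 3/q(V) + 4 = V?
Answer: -2197/125 ≈ -17.576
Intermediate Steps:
q(V) = 3/(-4 + V)
Q(v) = -4*(-5 + v)² (Q(v) = -4*(v - 5)² = -4*(-5 + v)²)
h = -13/5 (h = -2 + (3/(-4 - 1) - 4*(-5 + 5)²) = -2 + (3/(-5) - 4*0²) = -2 + (3*(-⅕) - 4*0) = -2 + (-⅗ + 0) = -2 - ⅗ = -13/5 ≈ -2.6000)
h³ = (-13/5)³ = -2197/125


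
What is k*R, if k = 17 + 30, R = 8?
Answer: 376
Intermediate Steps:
k = 47
k*R = 47*8 = 376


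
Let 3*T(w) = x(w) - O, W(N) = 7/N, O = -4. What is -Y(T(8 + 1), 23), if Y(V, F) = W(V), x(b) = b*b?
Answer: -21/85 ≈ -0.24706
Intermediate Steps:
x(b) = b²
T(w) = 4/3 + w²/3 (T(w) = (w² - 1*(-4))/3 = (w² + 4)/3 = (4 + w²)/3 = 4/3 + w²/3)
Y(V, F) = 7/V
-Y(T(8 + 1), 23) = -7/(4/3 + (8 + 1)²/3) = -7/(4/3 + (⅓)*9²) = -7/(4/3 + (⅓)*81) = -7/(4/3 + 27) = -7/85/3 = -7*3/85 = -1*21/85 = -21/85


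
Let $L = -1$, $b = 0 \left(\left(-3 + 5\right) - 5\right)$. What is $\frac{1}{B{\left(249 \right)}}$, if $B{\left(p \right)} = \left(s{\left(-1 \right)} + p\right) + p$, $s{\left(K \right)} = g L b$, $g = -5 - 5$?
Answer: $\frac{1}{498} \approx 0.002008$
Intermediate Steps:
$g = -10$ ($g = -5 - 5 = -10$)
$b = 0$ ($b = 0 \left(2 - 5\right) = 0 \left(-3\right) = 0$)
$s{\left(K \right)} = 0$ ($s{\left(K \right)} = \left(-10\right) \left(-1\right) 0 = 10 \cdot 0 = 0$)
$B{\left(p \right)} = 2 p$ ($B{\left(p \right)} = \left(0 + p\right) + p = p + p = 2 p$)
$\frac{1}{B{\left(249 \right)}} = \frac{1}{2 \cdot 249} = \frac{1}{498}$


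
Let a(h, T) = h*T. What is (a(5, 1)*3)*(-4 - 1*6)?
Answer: -150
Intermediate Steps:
a(h, T) = T*h
(a(5, 1)*3)*(-4 - 1*6) = ((1*5)*3)*(-4 - 1*6) = (5*3)*(-4 - 6) = 15*(-10) = -150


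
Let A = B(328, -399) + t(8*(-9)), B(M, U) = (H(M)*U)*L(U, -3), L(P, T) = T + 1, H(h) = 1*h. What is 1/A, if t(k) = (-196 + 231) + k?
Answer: 1/261707 ≈ 3.8211e-6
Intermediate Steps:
H(h) = h
L(P, T) = 1 + T
t(k) = 35 + k
B(M, U) = -2*M*U (B(M, U) = (M*U)*(1 - 3) = (M*U)*(-2) = -2*M*U)
A = 261707 (A = -2*328*(-399) + (35 + 8*(-9)) = 261744 + (35 - 72) = 261744 - 37 = 261707)
1/A = 1/261707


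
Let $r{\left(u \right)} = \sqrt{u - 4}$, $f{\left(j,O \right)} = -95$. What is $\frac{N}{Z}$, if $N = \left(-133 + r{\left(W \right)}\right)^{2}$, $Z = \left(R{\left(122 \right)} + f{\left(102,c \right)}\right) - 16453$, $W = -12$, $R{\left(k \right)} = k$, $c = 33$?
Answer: $- \frac{411}{382} + \frac{532 i}{8213} \approx -1.0759 + 0.064775 i$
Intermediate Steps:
$r{\left(u \right)} = \sqrt{-4 + u}$
$Z = -16426$ ($Z = \left(122 - 95\right) - 16453 = 27 - 16453 = -16426$)
$N = \left(-133 + 4 i\right)^{2}$ ($N = \left(-133 + \sqrt{-4 - 12}\right)^{2} = \left(-133 + \sqrt{-16}\right)^{2} = \left(-133 + 4 i\right)^{2} \approx 17673.0 - 1064.0 i$)
$\frac{N}{Z} = \frac{17673 - 1064 i}{-16426} = \left(17673 - 1064 i\right) \left(- \frac{1}{16426}\right) = - \frac{411}{382} + \frac{532 i}{8213}$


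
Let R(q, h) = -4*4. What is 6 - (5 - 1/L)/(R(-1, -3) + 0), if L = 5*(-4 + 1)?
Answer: 379/60 ≈ 6.3167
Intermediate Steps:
R(q, h) = -16
L = -15 (L = 5*(-3) = -15)
6 - (5 - 1/L)/(R(-1, -3) + 0) = 6 - (5 - 1/(-15))/(-16 + 0) = 6 - (5 - 1*(-1/15))/(-16) = 6 - (5 + 1/15)*(-1)/16 = 6 - 76*(-1)/(15*16) = 6 - 1*(-19/60) = 6 + 19/60 = 379/60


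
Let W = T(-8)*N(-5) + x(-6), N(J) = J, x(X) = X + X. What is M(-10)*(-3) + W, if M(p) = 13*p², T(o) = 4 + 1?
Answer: -3937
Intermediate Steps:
T(o) = 5
x(X) = 2*X
W = -37 (W = 5*(-5) + 2*(-6) = -25 - 12 = -37)
M(-10)*(-3) + W = (13*(-10)²)*(-3) - 37 = (13*100)*(-3) - 37 = 1300*(-3) - 37 = -3900 - 37 = -3937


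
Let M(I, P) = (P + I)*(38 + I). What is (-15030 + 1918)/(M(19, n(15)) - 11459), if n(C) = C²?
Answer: -13112/2449 ≈ -5.3540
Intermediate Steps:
M(I, P) = (38 + I)*(I + P) (M(I, P) = (I + P)*(38 + I) = (38 + I)*(I + P))
(-15030 + 1918)/(M(19, n(15)) - 11459) = (-15030 + 1918)/((19² + 38*19 + 38*15² + 19*15²) - 11459) = -13112/((361 + 722 + 38*225 + 19*225) - 11459) = -13112/((361 + 722 + 8550 + 4275) - 11459) = -13112/(13908 - 11459) = -13112/2449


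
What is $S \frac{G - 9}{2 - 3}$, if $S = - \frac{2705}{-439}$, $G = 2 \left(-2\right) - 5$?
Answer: $\frac{48690}{439} \approx 110.91$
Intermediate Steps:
$G = -9$ ($G = -4 - 5 = -9$)
$S = \frac{2705}{439}$ ($S = \left(-2705\right) \left(- \frac{1}{439}\right) = \frac{2705}{439} \approx 6.1617$)
$S \frac{G - 9}{2 - 3} = \frac{2705 \frac{-9 - 9}{2 - 3}}{439} = \frac{2705 \left(- \frac{18}{-1}\right)}{439} = \frac{2705 \left(\left(-18\right) \left(-1\right)\right)}{439} = \frac{2705}{439} \cdot 18 = \frac{48690}{439}$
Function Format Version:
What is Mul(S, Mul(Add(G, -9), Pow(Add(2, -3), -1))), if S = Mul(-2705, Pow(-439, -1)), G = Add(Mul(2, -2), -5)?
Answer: Rational(48690, 439) ≈ 110.91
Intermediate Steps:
G = -9 (G = Add(-4, -5) = -9)
S = Rational(2705, 439) (S = Mul(-2705, Rational(-1, 439)) = Rational(2705, 439) ≈ 6.1617)
Mul(S, Mul(Add(G, -9), Pow(Add(2, -3), -1))) = Mul(Rational(2705, 439), Mul(Add(-9, -9), Pow(Add(2, -3), -1))) = Mul(Rational(2705, 439), Mul(-18, Pow(-1, -1))) = Mul(Rational(2705, 439), Mul(-18, -1)) = Mul(Rational(2705, 439), 18) = Rational(48690, 439)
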